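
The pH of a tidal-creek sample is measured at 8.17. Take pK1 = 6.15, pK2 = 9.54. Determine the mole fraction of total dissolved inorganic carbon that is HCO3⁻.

α₁ = 1 / (1 + [H⁺]/K1 + K2/[H⁺]) = 1 / (1 + 10^-2.02 + 10^-1.37)
   = 1 / (1 + 0.0095499 + 0.042658) = 1/1.0522 = 0.9504

α₁ = 0.950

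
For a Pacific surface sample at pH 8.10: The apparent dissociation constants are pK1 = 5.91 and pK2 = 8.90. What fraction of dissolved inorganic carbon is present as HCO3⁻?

α₁ = 1 / (1 + [H⁺]/K1 + K2/[H⁺]) = 1 / (1 + 10^-2.19 + 10^-0.80)
   = 1 / (1 + 0.0064565 + 0.15849) = 1/1.1649 = 0.8584

α₁ = 0.858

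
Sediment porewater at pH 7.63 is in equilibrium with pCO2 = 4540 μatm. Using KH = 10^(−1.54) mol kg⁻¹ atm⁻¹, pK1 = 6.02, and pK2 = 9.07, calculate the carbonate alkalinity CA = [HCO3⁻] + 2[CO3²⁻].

CA = 5.72 mmol/kg

[CO2*] = KH · pCO2 = 10^(−1.54) × 4540×10^-6 = 1.309×10^-4 mol/kg
α₀ = 1/(1 + K1/[H⁺] + K1K2/[H⁺]²) = 1/(1 + 10^+1.61 + 10^+0.17) = 0.02314
DIC = [CO2*]/α₀ = 1.309×10^-4 / 0.02314 = 5.659 mmol/kg
CA = (α₁ + 2α₂)·DIC = (0.9426 + 2×0.03423) × 5.659 = 5.72 mmol/kg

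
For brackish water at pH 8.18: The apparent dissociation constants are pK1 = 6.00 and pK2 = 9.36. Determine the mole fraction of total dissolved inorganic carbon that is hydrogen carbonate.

α₁ = 1 / (1 + [H⁺]/K1 + K2/[H⁺]) = 1 / (1 + 10^-2.18 + 10^-1.18)
   = 1 / (1 + 0.0066069 + 0.066069) = 1/1.0727 = 0.9322

α₁ = 0.932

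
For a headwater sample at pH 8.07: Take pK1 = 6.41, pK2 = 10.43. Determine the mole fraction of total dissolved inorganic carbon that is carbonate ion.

α₂ = 0.00425

α₂ = 1 / (1 + [H⁺]/K2 + [H⁺]²/(K1K2)) = 1 / (1 + 10^+2.36 + 10^+0.70)
   = 1 / (1 + 229.09 + 5.0119) = 1/235.10 = 0.004254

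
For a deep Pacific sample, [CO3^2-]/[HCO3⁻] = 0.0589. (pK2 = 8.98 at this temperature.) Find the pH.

From K2 = [H⁺][CO3^2-]/[HCO3⁻]:  pH = pK2 + log₁₀([CO3^2-]/[HCO3⁻])
log₁₀(0.0589) = -1.230
pH = 8.98 + (-1.230) = 7.75

pH = 7.75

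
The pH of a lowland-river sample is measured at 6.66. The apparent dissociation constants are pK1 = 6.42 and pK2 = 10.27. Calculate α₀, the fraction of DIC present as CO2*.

α₀ = 1 / (1 + K1/[H⁺] + K1K2/[H⁺]²) = 1 / (1 + 10^+0.24 + 10^-3.37)
   = 1 / (1 + 1.7378 + 0.00042658) = 1/2.7382 = 0.3652

α₀ = 0.365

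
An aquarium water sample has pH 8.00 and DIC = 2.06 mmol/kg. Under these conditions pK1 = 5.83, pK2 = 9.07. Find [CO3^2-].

[CO3²⁻] = 0.161 mmol/kg

α₂ = 1 / (1 + [H⁺]/K2 + [H⁺]²/(K1K2)) = 1 / (1 + 10^+1.07 + 10^-1.10)
   = 1 / (1 + 11.749 + 0.079433) = 1/12.828 = 0.07795
[CO3²⁻] = α₂ × DIC = 0.07795 × 2.06 = 0.161 mmol/kg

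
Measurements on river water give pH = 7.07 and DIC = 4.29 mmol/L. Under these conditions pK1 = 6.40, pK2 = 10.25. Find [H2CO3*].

[CO2*] = 0.755 mmol/L

α₀ = 1 / (1 + K1/[H⁺] + K1K2/[H⁺]²) = 1 / (1 + 10^+0.67 + 10^-2.51)
   = 1 / (1 + 4.6774 + 0.0030903) = 1/5.6804 = 0.1760
[CO2*] = α₀ × DIC = 0.1760 × 4.29 = 0.755 mmol/L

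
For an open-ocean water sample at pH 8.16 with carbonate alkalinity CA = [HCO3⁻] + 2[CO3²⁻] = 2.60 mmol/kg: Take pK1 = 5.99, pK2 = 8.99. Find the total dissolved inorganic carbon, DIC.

CA = [HCO3⁻] + 2[CO3²⁻] = (α₁ + 2α₂)·DIC
At pH 8.16: [H⁺]/K1 = 10^-2.17 = 0.0067608, K2/[H⁺] = 10^-0.83 = 0.14791
α₁ = 1/(1 + 0.0067608 + 0.14791) = 1/1.1547 = 0.8660; α₂ = α₁·K2/[H⁺] = 0.1281
α₁ + 2α₂ = 1.1222
DIC = CA / (α₁ + 2α₂) = 2.60 / 1.1222 = 2.32 mmol/kg

DIC = 2.32 mmol/kg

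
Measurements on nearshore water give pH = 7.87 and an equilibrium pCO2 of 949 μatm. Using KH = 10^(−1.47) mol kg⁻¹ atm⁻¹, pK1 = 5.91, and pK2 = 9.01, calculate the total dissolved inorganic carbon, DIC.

DIC = 3.18 mmol/kg

[CO2*] = KH · pCO2 = 10^(−1.47) × 949×10^-6 = 3.216×10^-5 mol/kg
α₀ = 1/(1 + K1/[H⁺] + K1K2/[H⁺]²) = 1/(1 + 10^+1.96 + 10^+0.82) = 0.01012
DIC = [CO2*]/α₀ = 3.216×10^-5 / 0.01012 = 3.18 mmol/kg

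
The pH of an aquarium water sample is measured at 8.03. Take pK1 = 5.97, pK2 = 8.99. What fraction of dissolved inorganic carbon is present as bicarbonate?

α₁ = 0.894

α₁ = 1 / (1 + [H⁺]/K1 + K2/[H⁺]) = 1 / (1 + 10^-2.06 + 10^-0.96)
   = 1 / (1 + 0.0087096 + 0.10965) = 1/1.1184 = 0.8942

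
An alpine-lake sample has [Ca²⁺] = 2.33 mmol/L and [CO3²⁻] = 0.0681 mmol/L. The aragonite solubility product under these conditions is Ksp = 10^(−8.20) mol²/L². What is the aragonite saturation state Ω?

Ω = 25.1

Ksp = 10^(−8.20) = 6.310×10^-9
Ω = [Ca²⁺][CO3²⁻]/Ksp = (2.33×10^-3)(0.0681×10^-3) / 6.310×10^-9 = 25.1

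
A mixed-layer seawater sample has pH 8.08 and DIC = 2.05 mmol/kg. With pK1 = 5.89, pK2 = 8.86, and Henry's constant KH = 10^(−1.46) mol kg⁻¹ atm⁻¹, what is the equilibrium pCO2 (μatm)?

α₀ = 1 / (1 + K1/[H⁺] + K1K2/[H⁺]²) = 1 / (1 + 10^+2.19 + 10^+1.41)
   = 1 / (1 + 154.88 + 25.704) = 1/181.59 = 0.005507
[CO2*] = α₀ × DIC = 0.005507 × 2.05 = 0.01129 mmol/kg = 11.29 μmol/kg
pCO2 = [CO2*]/KH = 1.129×10^-5 / 3.467×10^-2 = 326 μatm

pCO2 = 326 μatm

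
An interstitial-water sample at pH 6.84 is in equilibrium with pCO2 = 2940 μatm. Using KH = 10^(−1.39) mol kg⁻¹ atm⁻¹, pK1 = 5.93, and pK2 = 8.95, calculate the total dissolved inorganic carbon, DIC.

DIC = 1.10 mmol/kg

[CO2*] = KH · pCO2 = 10^(−1.39) × 2940×10^-6 = 1.198×10^-4 mol/kg
α₀ = 1/(1 + K1/[H⁺] + K1K2/[H⁺]²) = 1/(1 + 10^+0.91 + 10^-1.20) = 0.1088
DIC = [CO2*]/α₀ = 1.198×10^-4 / 0.1088 = 1.10 mmol/kg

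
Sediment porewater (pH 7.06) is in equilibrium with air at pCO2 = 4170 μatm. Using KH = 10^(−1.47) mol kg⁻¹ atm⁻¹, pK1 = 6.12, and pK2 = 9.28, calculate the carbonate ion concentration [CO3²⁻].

[CO3²⁻] = 7.42 μmol/kg

[CO2*] = KH · pCO2 = 10^(−1.47) × 4170×10^-6 = 1.413×10^-4 mol/kg
α₀ = 1/(1 + K1/[H⁺] + K1K2/[H⁺]²) = 1/(1 + 10^+0.94 + 10^-1.28) = 0.1024
DIC = [CO2*]/α₀ = 1.413×10^-4 / 0.1024 = 1.379 mmol/kg
[CO3²⁻] = α₂·DIC; α₂ = 0.005376, so [CO3²⁻] = 0.005376 × 1.379 = 0.00742 mmol/kg = 7.42 μmol/kg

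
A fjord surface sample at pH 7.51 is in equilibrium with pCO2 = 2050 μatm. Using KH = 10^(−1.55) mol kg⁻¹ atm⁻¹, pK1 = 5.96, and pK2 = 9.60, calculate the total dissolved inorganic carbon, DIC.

[CO2*] = KH · pCO2 = 10^(−1.55) × 2050×10^-6 = 5.778×10^-5 mol/kg
α₀ = 1/(1 + K1/[H⁺] + K1K2/[H⁺]²) = 1/(1 + 10^+1.55 + 10^-0.54) = 0.02720
DIC = [CO2*]/α₀ = 5.778×10^-5 / 0.02720 = 2.12 mmol/kg

DIC = 2.12 mmol/kg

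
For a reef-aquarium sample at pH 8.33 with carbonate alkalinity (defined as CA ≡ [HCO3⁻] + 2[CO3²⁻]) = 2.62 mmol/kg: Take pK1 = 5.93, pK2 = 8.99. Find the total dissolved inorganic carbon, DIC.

DIC = 2.23 mmol/kg

CA = [HCO3⁻] + 2[CO3²⁻] = (α₁ + 2α₂)·DIC
At pH 8.33: [H⁺]/K1 = 10^-2.40 = 0.0039811, K2/[H⁺] = 10^-0.66 = 0.21878
α₁ = 1/(1 + 0.0039811 + 0.21878) = 1/1.2228 = 0.8178; α₂ = α₁·K2/[H⁺] = 0.1789
α₁ + 2α₂ = 1.1757
DIC = CA / (α₁ + 2α₂) = 2.62 / 1.1757 = 2.23 mmol/kg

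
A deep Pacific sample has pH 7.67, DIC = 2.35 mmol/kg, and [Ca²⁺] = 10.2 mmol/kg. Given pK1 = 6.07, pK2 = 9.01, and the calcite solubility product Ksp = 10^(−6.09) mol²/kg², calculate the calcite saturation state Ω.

α₂ = 1 / (1 + [H⁺]/K2 + [H⁺]²/(K1K2)) = 1 / (1 + 10^+1.34 + 10^-0.26)
   = 1 / (1 + 21.878 + 0.54954) = 1/23.427 = 0.04269
[CO3²⁻] = α₂ × DIC = 0.04269 × 2.35 = 0.1003 mmol/kg
Ksp = 10^(−6.09) = 8.128×10^-7
Ω = [Ca²⁺][CO3²⁻]/Ksp = (10.2×10^-3)(1.003×10^-4) / 8.128×10^-7 = 1.26

Ω = 1.26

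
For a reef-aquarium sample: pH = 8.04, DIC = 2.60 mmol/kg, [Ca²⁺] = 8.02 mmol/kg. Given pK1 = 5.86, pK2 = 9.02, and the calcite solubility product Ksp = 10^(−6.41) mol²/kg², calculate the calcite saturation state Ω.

Ω = 5.05

α₂ = 1 / (1 + [H⁺]/K2 + [H⁺]²/(K1K2)) = 1 / (1 + 10^+0.98 + 10^-1.20)
   = 1 / (1 + 9.5499 + 0.063096) = 1/10.613 = 0.09422
[CO3²⁻] = α₂ × DIC = 0.09422 × 2.60 = 0.2450 mmol/kg
Ksp = 10^(−6.41) = 3.890×10^-7
Ω = [Ca²⁺][CO3²⁻]/Ksp = (8.02×10^-3)(2.450×10^-4) / 3.890×10^-7 = 5.05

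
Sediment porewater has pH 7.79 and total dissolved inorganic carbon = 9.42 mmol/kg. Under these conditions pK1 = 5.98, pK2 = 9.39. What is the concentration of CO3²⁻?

α₂ = 1 / (1 + [H⁺]/K2 + [H⁺]²/(K1K2)) = 1 / (1 + 10^+1.60 + 10^-0.21)
   = 1 / (1 + 39.811 + 0.61660) = 1/41.427 = 0.02414
[CO3²⁻] = α₂ × DIC = 0.02414 × 9.42 = 0.227 mmol/kg

[CO3²⁻] = 0.227 mmol/kg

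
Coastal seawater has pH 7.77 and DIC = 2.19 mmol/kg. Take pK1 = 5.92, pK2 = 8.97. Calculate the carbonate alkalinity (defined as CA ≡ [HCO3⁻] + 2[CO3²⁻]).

CA = [HCO3⁻] + 2[CO3²⁻] = (α₁ + 2α₂)·DIC
At pH 7.77: [H⁺]/K1 = 10^-1.85 = 0.014125, K2/[H⁺] = 10^-1.20 = 0.063096
α₁ = 1/(1 + 0.014125 + 0.063096) = 1/1.0772 = 0.9283; α₂ = α₁·K2/[H⁺] = 0.05857
α₁ + 2α₂ = 1.0455
CA = 1.0455 × 2.19 = 2.29 mmol/kg

CA = 2.29 mmol/kg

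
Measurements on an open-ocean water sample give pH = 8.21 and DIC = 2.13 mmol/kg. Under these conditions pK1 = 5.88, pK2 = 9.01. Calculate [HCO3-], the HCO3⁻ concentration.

α₁ = 1 / (1 + [H⁺]/K1 + K2/[H⁺]) = 1 / (1 + 10^-2.33 + 10^-0.80)
   = 1 / (1 + 0.0046774 + 0.15849) = 1/1.1632 = 0.8597
[HCO3⁻] = α₁ × DIC = 0.8597 × 2.13 = 1.83 mmol/kg

[HCO3⁻] = 1.83 mmol/kg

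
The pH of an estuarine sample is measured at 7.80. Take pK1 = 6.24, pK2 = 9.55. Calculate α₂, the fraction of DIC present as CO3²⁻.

α₂ = 0.0170

α₂ = 1 / (1 + [H⁺]/K2 + [H⁺]²/(K1K2)) = 1 / (1 + 10^+1.75 + 10^+0.19)
   = 1 / (1 + 56.234 + 1.5488) = 1/58.783 = 0.01701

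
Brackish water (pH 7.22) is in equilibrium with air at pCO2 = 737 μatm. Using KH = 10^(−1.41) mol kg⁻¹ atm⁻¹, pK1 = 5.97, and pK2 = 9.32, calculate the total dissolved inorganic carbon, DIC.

[CO2*] = KH · pCO2 = 10^(−1.41) × 737×10^-6 = 2.867×10^-5 mol/kg
α₀ = 1/(1 + K1/[H⁺] + K1K2/[H⁺]²) = 1/(1 + 10^+1.25 + 10^-0.85) = 0.05284
DIC = [CO2*]/α₀ = 2.867×10^-5 / 0.05284 = 0.543 mmol/kg

DIC = 0.543 mmol/kg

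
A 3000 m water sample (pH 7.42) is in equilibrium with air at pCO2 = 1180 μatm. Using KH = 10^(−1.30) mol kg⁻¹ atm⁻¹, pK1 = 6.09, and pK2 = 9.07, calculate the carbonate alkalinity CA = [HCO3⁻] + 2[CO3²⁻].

CA = 1.32 mmol/kg

[CO2*] = KH · pCO2 = 10^(−1.30) × 1180×10^-6 = 5.914×10^-5 mol/kg
α₀ = 1/(1 + K1/[H⁺] + K1K2/[H⁺]²) = 1/(1 + 10^+1.33 + 10^-0.32) = 0.04375
DIC = [CO2*]/α₀ = 5.914×10^-5 / 0.04375 = 1.352 mmol/kg
CA = (α₁ + 2α₂)·DIC = (0.9353 + 2×0.02094) × 1.352 = 1.32 mmol/kg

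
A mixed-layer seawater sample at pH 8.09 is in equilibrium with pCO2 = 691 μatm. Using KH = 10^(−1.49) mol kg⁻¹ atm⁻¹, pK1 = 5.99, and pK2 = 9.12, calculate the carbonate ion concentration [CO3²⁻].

[CO3²⁻] = 0.263 mmol/kg

[CO2*] = KH · pCO2 = 10^(−1.49) × 691×10^-6 = 2.236×10^-5 mol/kg
α₀ = 1/(1 + K1/[H⁺] + K1K2/[H⁺]²) = 1/(1 + 10^+2.10 + 10^+1.07) = 0.007213
DIC = [CO2*]/α₀ = 2.236×10^-5 / 0.007213 = 3.100 mmol/kg
[CO3²⁻] = α₂·DIC; α₂ = 0.08474, so [CO3²⁻] = 0.08474 × 3.100 = 0.263 mmol/kg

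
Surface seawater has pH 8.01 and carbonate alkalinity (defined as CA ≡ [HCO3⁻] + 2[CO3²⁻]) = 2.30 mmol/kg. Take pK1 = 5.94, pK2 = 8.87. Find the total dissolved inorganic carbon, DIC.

CA = [HCO3⁻] + 2[CO3²⁻] = (α₁ + 2α₂)·DIC
At pH 8.01: [H⁺]/K1 = 10^-2.07 = 0.0085114, K2/[H⁺] = 10^-0.86 = 0.13804
α₁ = 1/(1 + 0.0085114 + 0.13804) = 1/1.1465 = 0.8722; α₂ = α₁·K2/[H⁺] = 0.1204
α₁ + 2α₂ = 1.1130
DIC = CA / (α₁ + 2α₂) = 2.30 / 1.1130 = 2.07 mmol/kg

DIC = 2.07 mmol/kg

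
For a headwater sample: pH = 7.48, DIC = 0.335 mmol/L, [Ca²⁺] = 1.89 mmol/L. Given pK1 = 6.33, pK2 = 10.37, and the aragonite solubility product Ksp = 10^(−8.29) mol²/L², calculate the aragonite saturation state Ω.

Ω = 0.148

α₂ = 1 / (1 + [H⁺]/K2 + [H⁺]²/(K1K2)) = 1 / (1 + 10^+2.89 + 10^+1.74)
   = 1 / (1 + 776.25 + 54.954) = 1/832.20 = 0.001202
[CO3²⁻] = α₂ × DIC = 0.001202 × 0.335 = 0.0004025 mmol/L = 0.4025 μmol/L
Ksp = 10^(−8.29) = 5.129×10^-9
Ω = [Ca²⁺][CO3²⁻]/Ksp = (1.89×10^-3)(4.025×10^-7) / 5.129×10^-9 = 0.148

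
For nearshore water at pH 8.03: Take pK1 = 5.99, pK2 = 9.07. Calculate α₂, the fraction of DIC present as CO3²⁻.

α₂ = 1 / (1 + [H⁺]/K2 + [H⁺]²/(K1K2)) = 1 / (1 + 10^+1.04 + 10^-1.00)
   = 1 / (1 + 10.965 + 0.10000) = 1/12.065 = 0.08289

α₂ = 0.0829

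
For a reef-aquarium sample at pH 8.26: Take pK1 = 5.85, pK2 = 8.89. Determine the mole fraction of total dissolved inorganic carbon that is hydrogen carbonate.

α₁ = 0.808

α₁ = 1 / (1 + [H⁺]/K1 + K2/[H⁺]) = 1 / (1 + 10^-2.41 + 10^-0.63)
   = 1 / (1 + 0.0038905 + 0.23442) = 1/1.2383 = 0.8076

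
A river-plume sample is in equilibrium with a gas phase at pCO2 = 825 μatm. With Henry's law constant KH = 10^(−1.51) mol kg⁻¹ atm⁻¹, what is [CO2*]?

[CO2*] = 25.5 μmol/kg

KH = 10^(−1.51) = 3.090×10^-2 mol kg⁻¹ atm⁻¹
[CO2*] = KH · pCO2 = 3.090×10^-2 × 825×10^-6 atm = 2.55×10^-5 mol/kg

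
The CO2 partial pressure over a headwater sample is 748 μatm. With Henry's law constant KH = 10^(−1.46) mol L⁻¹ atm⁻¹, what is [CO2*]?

[CO2*] = 25.9 μmol/L

KH = 10^(−1.46) = 3.467×10^-2 mol L⁻¹ atm⁻¹
[CO2*] = KH · pCO2 = 3.467×10^-2 × 748×10^-6 atm = 2.59×10^-5 mol/L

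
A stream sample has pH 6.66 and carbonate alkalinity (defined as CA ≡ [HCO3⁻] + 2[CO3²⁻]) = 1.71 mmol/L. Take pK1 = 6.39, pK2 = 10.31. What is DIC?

DIC = 2.63 mmol/L

CA = [HCO3⁻] + 2[CO3²⁻] = (α₁ + 2α₂)·DIC
At pH 6.66: [H⁺]/K1 = 10^-0.27 = 0.53703, K2/[H⁺] = 10^-3.65 = 0.00022387
α₁ = 1/(1 + 0.53703 + 0.00022387) = 1/1.5373 = 0.6505; α₂ = α₁·K2/[H⁺] = 0.0001456
α₁ + 2α₂ = 0.6508
DIC = CA / (α₁ + 2α₂) = 1.71 / 0.6508 = 2.63 mmol/L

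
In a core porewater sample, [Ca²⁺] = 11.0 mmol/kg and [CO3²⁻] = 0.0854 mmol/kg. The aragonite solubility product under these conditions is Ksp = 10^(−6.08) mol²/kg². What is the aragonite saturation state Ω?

Ksp = 10^(−6.08) = 8.318×10^-7
Ω = [Ca²⁺][CO3²⁻]/Ksp = (11.0×10^-3)(0.0854×10^-3) / 8.318×10^-7 = 1.13

Ω = 1.13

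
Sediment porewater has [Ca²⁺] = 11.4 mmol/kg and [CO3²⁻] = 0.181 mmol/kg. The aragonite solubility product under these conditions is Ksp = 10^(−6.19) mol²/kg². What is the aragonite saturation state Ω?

Ω = 3.20

Ksp = 10^(−6.19) = 6.457×10^-7
Ω = [Ca²⁺][CO3²⁻]/Ksp = (11.4×10^-3)(0.181×10^-3) / 6.457×10^-7 = 3.20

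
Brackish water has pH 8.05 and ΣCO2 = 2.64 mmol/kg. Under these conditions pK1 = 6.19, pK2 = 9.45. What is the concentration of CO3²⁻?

[CO3²⁻] = 0.0998 mmol/kg

α₂ = 1 / (1 + [H⁺]/K2 + [H⁺]²/(K1K2)) = 1 / (1 + 10^+1.40 + 10^-0.46)
   = 1 / (1 + 25.119 + 0.34674) = 1/26.466 = 0.03778
[CO3²⁻] = α₂ × DIC = 0.03778 × 2.64 = 0.0998 mmol/kg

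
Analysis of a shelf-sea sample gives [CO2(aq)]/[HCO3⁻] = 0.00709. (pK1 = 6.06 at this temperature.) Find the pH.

pH = 8.21

From K1 = [H⁺][HCO3⁻]/[CO2(aq)]:  pH = pK1 − log₁₀([CO2(aq)]/[HCO3⁻])
log₁₀(0.00709) = -2.149
pH = 6.06 − (-2.149) = 8.21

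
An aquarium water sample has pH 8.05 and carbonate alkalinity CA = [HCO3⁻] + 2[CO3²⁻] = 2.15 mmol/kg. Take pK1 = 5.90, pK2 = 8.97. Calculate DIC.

DIC = 1.95 mmol/kg

CA = [HCO3⁻] + 2[CO3²⁻] = (α₁ + 2α₂)·DIC
At pH 8.05: [H⁺]/K1 = 10^-2.15 = 0.0070795, K2/[H⁺] = 10^-0.92 = 0.12023
α₁ = 1/(1 + 0.0070795 + 0.12023) = 1/1.1273 = 0.8871; α₂ = α₁·K2/[H⁺] = 0.1066
α₁ + 2α₂ = 1.1004
DIC = CA / (α₁ + 2α₂) = 2.15 / 1.1004 = 1.95 mmol/kg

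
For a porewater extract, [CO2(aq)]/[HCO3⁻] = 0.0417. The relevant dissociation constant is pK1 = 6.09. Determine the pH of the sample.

From K1 = [H⁺][HCO3⁻]/[CO2(aq)]:  pH = pK1 − log₁₀([CO2(aq)]/[HCO3⁻])
log₁₀(0.0417) = -1.380
pH = 6.09 − (-1.380) = 7.47

pH = 7.47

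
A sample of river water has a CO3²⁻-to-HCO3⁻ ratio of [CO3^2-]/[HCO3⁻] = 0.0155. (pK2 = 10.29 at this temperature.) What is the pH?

pH = 8.48

From K2 = [H⁺][CO3^2-]/[HCO3⁻]:  pH = pK2 + log₁₀([CO3^2-]/[HCO3⁻])
log₁₀(0.0155) = -1.810
pH = 10.29 + (-1.810) = 8.48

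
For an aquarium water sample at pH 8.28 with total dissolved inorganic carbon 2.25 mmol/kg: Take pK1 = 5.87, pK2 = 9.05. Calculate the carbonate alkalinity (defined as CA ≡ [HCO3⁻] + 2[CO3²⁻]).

CA = [HCO3⁻] + 2[CO3²⁻] = (α₁ + 2α₂)·DIC
At pH 8.28: [H⁺]/K1 = 10^-2.41 = 0.0038905, K2/[H⁺] = 10^-0.77 = 0.16982
α₁ = 1/(1 + 0.0038905 + 0.16982) = 1/1.1737 = 0.8520; α₂ = α₁·K2/[H⁺] = 0.1447
α₁ + 2α₂ = 1.1414
CA = 1.1414 × 2.25 = 2.57 mmol/kg

CA = 2.57 mmol/kg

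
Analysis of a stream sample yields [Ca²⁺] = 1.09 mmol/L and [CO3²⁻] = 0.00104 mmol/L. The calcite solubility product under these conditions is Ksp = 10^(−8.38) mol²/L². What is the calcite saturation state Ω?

Ω = 0.272

Ksp = 10^(−8.38) = 4.169×10^-9
Ω = [Ca²⁺][CO3²⁻]/Ksp = (1.09×10^-3)(0.00104×10^-3) / 4.169×10^-9 = 0.272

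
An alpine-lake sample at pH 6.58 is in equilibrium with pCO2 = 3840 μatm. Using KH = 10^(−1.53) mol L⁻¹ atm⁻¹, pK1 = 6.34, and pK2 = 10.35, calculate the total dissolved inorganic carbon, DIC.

DIC = 0.310 mmol/L

[CO2*] = KH · pCO2 = 10^(−1.53) × 3840×10^-6 = 1.133×10^-4 mol/L
α₀ = 1/(1 + K1/[H⁺] + K1K2/[H⁺]²) = 1/(1 + 10^+0.24 + 10^-3.53) = 0.3652
DIC = [CO2*]/α₀ = 1.133×10^-4 / 0.3652 = 0.310 mmol/L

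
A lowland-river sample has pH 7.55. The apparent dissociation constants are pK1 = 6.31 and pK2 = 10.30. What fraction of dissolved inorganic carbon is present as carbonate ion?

α₂ = 1 / (1 + [H⁺]/K2 + [H⁺]²/(K1K2)) = 1 / (1 + 10^+2.75 + 10^+1.51)
   = 1 / (1 + 562.34 + 32.359) = 1/595.70 = 0.001679

α₂ = 0.00168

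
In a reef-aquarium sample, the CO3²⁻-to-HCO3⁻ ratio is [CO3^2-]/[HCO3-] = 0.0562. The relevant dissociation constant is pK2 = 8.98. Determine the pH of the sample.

From K2 = [H⁺][CO3^2-]/[HCO3-]:  pH = pK2 + log₁₀([CO3^2-]/[HCO3-])
log₁₀(0.0562) = -1.250
pH = 8.98 + (-1.250) = 7.73

pH = 7.73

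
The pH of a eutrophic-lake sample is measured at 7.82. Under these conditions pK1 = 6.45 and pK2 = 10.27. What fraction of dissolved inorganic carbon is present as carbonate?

α₂ = 0.00339

α₂ = 1 / (1 + [H⁺]/K2 + [H⁺]²/(K1K2)) = 1 / (1 + 10^+2.45 + 10^+1.08)
   = 1 / (1 + 281.84 + 12.023) = 1/294.86 = 0.003391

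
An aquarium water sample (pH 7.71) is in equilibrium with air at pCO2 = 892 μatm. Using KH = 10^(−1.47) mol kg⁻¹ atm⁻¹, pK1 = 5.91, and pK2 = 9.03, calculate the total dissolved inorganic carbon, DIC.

[CO2*] = KH · pCO2 = 10^(−1.47) × 892×10^-6 = 3.022×10^-5 mol/kg
α₀ = 1/(1 + K1/[H⁺] + K1K2/[H⁺]²) = 1/(1 + 10^+1.80 + 10^+0.48) = 0.01490
DIC = [CO2*]/α₀ = 3.022×10^-5 / 0.01490 = 2.03 mmol/kg

DIC = 2.03 mmol/kg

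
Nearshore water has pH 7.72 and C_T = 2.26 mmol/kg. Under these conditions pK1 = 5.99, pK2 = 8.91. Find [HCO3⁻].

α₁ = 1 / (1 + [H⁺]/K1 + K2/[H⁺]) = 1 / (1 + 10^-1.73 + 10^-1.19)
   = 1 / (1 + 0.018621 + 0.064565) = 1/1.0832 = 0.9232
[HCO3⁻] = α₁ × DIC = 0.9232 × 2.26 = 2.09 mmol/kg

[HCO3⁻] = 2.09 mmol/kg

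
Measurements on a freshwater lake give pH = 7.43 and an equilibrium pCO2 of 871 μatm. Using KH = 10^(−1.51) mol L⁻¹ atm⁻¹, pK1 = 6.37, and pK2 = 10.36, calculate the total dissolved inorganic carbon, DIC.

[CO2*] = KH · pCO2 = 10^(−1.51) × 871×10^-6 = 2.692×10^-5 mol/L
α₀ = 1/(1 + K1/[H⁺] + K1K2/[H⁺]²) = 1/(1 + 10^+1.06 + 10^-1.87) = 0.08003
DIC = [CO2*]/α₀ = 2.692×10^-5 / 0.08003 = 0.336 mmol/L

DIC = 0.336 mmol/L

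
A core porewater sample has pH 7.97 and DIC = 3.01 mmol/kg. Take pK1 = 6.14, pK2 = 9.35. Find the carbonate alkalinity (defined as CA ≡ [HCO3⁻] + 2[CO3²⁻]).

CA = [HCO3⁻] + 2[CO3²⁻] = (α₁ + 2α₂)·DIC
At pH 7.97: [H⁺]/K1 = 10^-1.83 = 0.014791, K2/[H⁺] = 10^-1.38 = 0.041687
α₁ = 1/(1 + 0.014791 + 0.041687) = 1/1.0565 = 0.9465; α₂ = α₁·K2/[H⁺] = 0.03946
α₁ + 2α₂ = 1.0255
CA = 1.0255 × 3.01 = 3.09 mmol/kg

CA = 3.09 mmol/kg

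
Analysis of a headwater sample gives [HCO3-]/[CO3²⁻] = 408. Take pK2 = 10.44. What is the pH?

pH = 7.83

From K2 = [H⁺][CO3²⁻]/[HCO3-]:  pH = pK2 − log₁₀([HCO3-]/[CO3²⁻])
log₁₀(408) = +2.611
pH = 10.44 − (+2.611) = 7.83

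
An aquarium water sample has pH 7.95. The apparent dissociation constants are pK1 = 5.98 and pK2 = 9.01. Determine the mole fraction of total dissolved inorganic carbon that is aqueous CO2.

α₀ = 1 / (1 + K1/[H⁺] + K1K2/[H⁺]²) = 1 / (1 + 10^+1.97 + 10^+0.91)
   = 1 / (1 + 93.325 + 8.1283) = 1/102.45 = 0.009761

α₀ = 0.00976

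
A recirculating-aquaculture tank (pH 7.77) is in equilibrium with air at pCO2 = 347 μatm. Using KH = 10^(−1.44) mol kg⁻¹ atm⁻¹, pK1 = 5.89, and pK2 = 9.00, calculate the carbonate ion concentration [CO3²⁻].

[CO2*] = KH · pCO2 = 10^(−1.44) × 347×10^-6 = 1.260×10^-5 mol/kg
α₀ = 1/(1 + K1/[H⁺] + K1K2/[H⁺]²) = 1/(1 + 10^+1.88 + 10^+0.65) = 0.01230
DIC = [CO2*]/α₀ = 1.260×10^-5 / 0.01230 = 1.025 mmol/kg
[CO3²⁻] = α₂·DIC; α₂ = 0.05493, so [CO3²⁻] = 0.05493 × 1.025 = 0.0563 mmol/kg

[CO3²⁻] = 0.0563 mmol/kg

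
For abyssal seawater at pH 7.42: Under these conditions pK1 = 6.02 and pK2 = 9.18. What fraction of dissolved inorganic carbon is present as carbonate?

α₂ = 0.0164

α₂ = 1 / (1 + [H⁺]/K2 + [H⁺]²/(K1K2)) = 1 / (1 + 10^+1.76 + 10^+0.36)
   = 1 / (1 + 57.544 + 2.2909) = 1/60.835 = 0.01644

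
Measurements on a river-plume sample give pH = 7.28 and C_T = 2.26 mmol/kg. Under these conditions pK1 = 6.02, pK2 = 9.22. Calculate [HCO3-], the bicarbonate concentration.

α₁ = 1 / (1 + [H⁺]/K1 + K2/[H⁺]) = 1 / (1 + 10^-1.26 + 10^-1.94)
   = 1 / (1 + 0.054954 + 0.011482) = 1/1.0664 = 0.9377
[HCO3⁻] = α₁ × DIC = 0.9377 × 2.26 = 2.12 mmol/kg

[HCO3⁻] = 2.12 mmol/kg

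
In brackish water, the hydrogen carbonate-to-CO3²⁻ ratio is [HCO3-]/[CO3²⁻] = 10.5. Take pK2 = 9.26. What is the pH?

From K2 = [H⁺][CO3²⁻]/[HCO3-]:  pH = pK2 − log₁₀([HCO3-]/[CO3²⁻])
log₁₀(10.5) = +1.021
pH = 9.26 − (+1.021) = 8.24

pH = 8.24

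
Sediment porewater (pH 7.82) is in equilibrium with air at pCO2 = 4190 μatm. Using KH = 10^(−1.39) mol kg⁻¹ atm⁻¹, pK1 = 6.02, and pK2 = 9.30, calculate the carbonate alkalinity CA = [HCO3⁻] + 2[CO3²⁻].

CA = 11.5 mmol/kg

[CO2*] = KH · pCO2 = 10^(−1.39) × 4190×10^-6 = 1.707×10^-4 mol/kg
α₀ = 1/(1 + K1/[H⁺] + K1K2/[H⁺]²) = 1/(1 + 10^+1.80 + 10^+0.32) = 0.01511
DIC = [CO2*]/α₀ = 1.707×10^-4 / 0.01511 = 11.30 mmol/kg
CA = (α₁ + 2α₂)·DIC = (0.9533 + 2×0.03157) × 11.30 = 11.5 mmol/kg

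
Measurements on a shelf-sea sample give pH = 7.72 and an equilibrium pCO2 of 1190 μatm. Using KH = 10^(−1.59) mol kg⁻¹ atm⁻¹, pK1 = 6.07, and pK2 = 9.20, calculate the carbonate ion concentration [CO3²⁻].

[CO3²⁻] = 0.0452 mmol/kg

[CO2*] = KH · pCO2 = 10^(−1.59) × 1190×10^-6 = 3.059×10^-5 mol/kg
α₀ = 1/(1 + K1/[H⁺] + K1K2/[H⁺]²) = 1/(1 + 10^+1.65 + 10^+0.17) = 0.02121
DIC = [CO2*]/α₀ = 3.059×10^-5 / 0.02121 = 1.442 mmol/kg
[CO3²⁻] = α₂·DIC; α₂ = 0.03137, so [CO3²⁻] = 0.03137 × 1.442 = 0.0452 mmol/kg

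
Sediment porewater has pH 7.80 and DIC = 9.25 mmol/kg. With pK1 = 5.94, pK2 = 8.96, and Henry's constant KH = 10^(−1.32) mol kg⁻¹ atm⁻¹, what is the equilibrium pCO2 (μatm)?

pCO2 = 2460 μatm

α₀ = 1 / (1 + K1/[H⁺] + K1K2/[H⁺]²) = 1 / (1 + 10^+1.86 + 10^+0.70)
   = 1 / (1 + 72.444 + 5.0119) = 1/78.455 = 0.01275
[CO2*] = α₀ × DIC = 0.01275 × 9.25 = 0.1179 mmol/kg
pCO2 = [CO2*]/KH = 1.179×10^-4 / 4.786×10^-2 = 2460 μatm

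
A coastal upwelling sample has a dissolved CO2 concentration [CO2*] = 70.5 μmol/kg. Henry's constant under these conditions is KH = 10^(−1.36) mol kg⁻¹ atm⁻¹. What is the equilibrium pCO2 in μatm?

pCO2 = 1620 μatm

KH = 10^(−1.36) = 4.365×10^-2 mol kg⁻¹ atm⁻¹
pCO2 = [CO2*]/KH = 70.5×10^-6 / 4.365×10^-2 = 1.62×10^-3 atm = 1620 μatm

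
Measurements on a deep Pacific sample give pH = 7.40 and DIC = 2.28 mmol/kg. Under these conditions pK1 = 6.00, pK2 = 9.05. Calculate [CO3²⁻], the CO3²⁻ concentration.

α₂ = 1 / (1 + [H⁺]/K2 + [H⁺]²/(K1K2)) = 1 / (1 + 10^+1.65 + 10^+0.25)
   = 1 / (1 + 44.668 + 1.7783) = 1/47.447 = 0.02108
[CO3²⁻] = α₂ × DIC = 0.02108 × 2.28 = 0.0481 mmol/kg

[CO3²⁻] = 0.0481 mmol/kg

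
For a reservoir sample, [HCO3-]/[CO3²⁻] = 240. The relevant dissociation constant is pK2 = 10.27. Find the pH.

From K2 = [H⁺][CO3²⁻]/[HCO3-]:  pH = pK2 − log₁₀([HCO3-]/[CO3²⁻])
log₁₀(240) = +2.380
pH = 10.27 − (+2.380) = 7.89

pH = 7.89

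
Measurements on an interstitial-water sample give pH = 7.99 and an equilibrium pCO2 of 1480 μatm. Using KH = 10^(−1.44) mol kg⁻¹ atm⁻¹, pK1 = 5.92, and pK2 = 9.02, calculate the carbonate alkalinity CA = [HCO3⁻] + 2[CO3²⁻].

[CO2*] = KH · pCO2 = 10^(−1.44) × 1480×10^-6 = 5.374×10^-5 mol/kg
α₀ = 1/(1 + K1/[H⁺] + K1K2/[H⁺]²) = 1/(1 + 10^+2.07 + 10^+1.04) = 0.007725
DIC = [CO2*]/α₀ = 5.374×10^-5 / 0.007725 = 6.956 mmol/kg
CA = (α₁ + 2α₂)·DIC = (0.9076 + 2×0.08470) × 6.956 = 7.49 mmol/kg

CA = 7.49 mmol/kg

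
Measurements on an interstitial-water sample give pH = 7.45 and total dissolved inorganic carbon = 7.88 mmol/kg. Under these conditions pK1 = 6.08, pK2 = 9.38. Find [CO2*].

α₀ = 1 / (1 + K1/[H⁺] + K1K2/[H⁺]²) = 1 / (1 + 10^+1.37 + 10^-0.56)
   = 1 / (1 + 23.442 + 0.27542) = 1/24.718 = 0.04046
[CO2*] = α₀ × DIC = 0.04046 × 7.88 = 0.319 mmol/kg

[CO2*] = 0.319 mmol/kg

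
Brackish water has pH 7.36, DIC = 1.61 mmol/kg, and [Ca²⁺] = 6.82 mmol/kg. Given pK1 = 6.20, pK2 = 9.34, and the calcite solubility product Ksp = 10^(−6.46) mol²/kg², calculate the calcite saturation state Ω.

Ω = 0.307

α₂ = 1 / (1 + [H⁺]/K2 + [H⁺]²/(K1K2)) = 1 / (1 + 10^+1.98 + 10^+0.82)
   = 1 / (1 + 95.499 + 6.6069) = 1/103.11 = 0.009699
[CO3²⁻] = α₂ × DIC = 0.009699 × 1.61 = 0.01561 mmol/kg = 15.61 μmol/kg
Ksp = 10^(−6.46) = 3.467×10^-7
Ω = [Ca²⁺][CO3²⁻]/Ksp = (6.82×10^-3)(1.561×10^-5) / 3.467×10^-7 = 0.307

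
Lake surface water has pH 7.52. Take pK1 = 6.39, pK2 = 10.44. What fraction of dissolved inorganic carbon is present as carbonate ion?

α₂ = 1 / (1 + [H⁺]/K2 + [H⁺]²/(K1K2)) = 1 / (1 + 10^+2.92 + 10^+1.79)
   = 1 / (1 + 831.76 + 61.660) = 1/894.42 = 0.001118

α₂ = 0.00112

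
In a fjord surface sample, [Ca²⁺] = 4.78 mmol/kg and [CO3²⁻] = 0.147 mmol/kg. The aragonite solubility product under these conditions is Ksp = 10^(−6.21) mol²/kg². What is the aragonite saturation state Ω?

Ω = 1.14

Ksp = 10^(−6.21) = 6.166×10^-7
Ω = [Ca²⁺][CO3²⁻]/Ksp = (4.78×10^-3)(0.147×10^-3) / 6.166×10^-7 = 1.14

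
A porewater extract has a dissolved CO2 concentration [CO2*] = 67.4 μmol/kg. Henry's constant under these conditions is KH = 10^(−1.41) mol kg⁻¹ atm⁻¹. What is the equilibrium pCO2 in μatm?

pCO2 = 1730 μatm

KH = 10^(−1.41) = 3.890×10^-2 mol kg⁻¹ atm⁻¹
pCO2 = [CO2*]/KH = 67.4×10^-6 / 3.890×10^-2 = 1.73×10^-3 atm = 1730 μatm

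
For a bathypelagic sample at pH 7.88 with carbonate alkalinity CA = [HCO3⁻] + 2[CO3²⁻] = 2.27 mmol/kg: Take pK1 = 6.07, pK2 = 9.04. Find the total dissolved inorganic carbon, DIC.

CA = [HCO3⁻] + 2[CO3²⁻] = (α₁ + 2α₂)·DIC
At pH 7.88: [H⁺]/K1 = 10^-1.81 = 0.015488, K2/[H⁺] = 10^-1.16 = 0.069183
α₁ = 1/(1 + 0.015488 + 0.069183) = 1/1.0847 = 0.9219; α₂ = α₁·K2/[H⁺] = 0.06378
α₁ + 2α₂ = 1.0495
DIC = CA / (α₁ + 2α₂) = 2.27 / 1.0495 = 2.16 mmol/kg

DIC = 2.16 mmol/kg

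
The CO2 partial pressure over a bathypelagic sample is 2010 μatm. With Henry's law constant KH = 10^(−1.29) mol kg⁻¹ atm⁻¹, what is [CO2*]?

KH = 10^(−1.29) = 5.129×10^-2 mol kg⁻¹ atm⁻¹
[CO2*] = KH · pCO2 = 5.129×10^-2 × 2010×10^-6 atm = 1.03×10^-4 mol/kg

[CO2*] = 103 μmol/kg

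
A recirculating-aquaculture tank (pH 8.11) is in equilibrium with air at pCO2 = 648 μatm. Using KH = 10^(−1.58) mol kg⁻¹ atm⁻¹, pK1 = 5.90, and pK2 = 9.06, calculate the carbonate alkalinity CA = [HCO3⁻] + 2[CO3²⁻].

CA = 3.38 mmol/kg

[CO2*] = KH · pCO2 = 10^(−1.58) × 648×10^-6 = 1.704×10^-5 mol/kg
α₀ = 1/(1 + K1/[H⁺] + K1K2/[H⁺]²) = 1/(1 + 10^+2.21 + 10^+1.26) = 0.005513
DIC = [CO2*]/α₀ = 1.704×10^-5 / 0.005513 = 3.091 mmol/kg
CA = (α₁ + 2α₂)·DIC = (0.8942 + 2×0.1003) × 3.091 = 3.38 mmol/kg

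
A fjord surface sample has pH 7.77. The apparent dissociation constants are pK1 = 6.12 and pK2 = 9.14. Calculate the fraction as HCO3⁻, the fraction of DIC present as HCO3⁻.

α₁ = 1 / (1 + [H⁺]/K1 + K2/[H⁺]) = 1 / (1 + 10^-1.65 + 10^-1.37)
   = 1 / (1 + 0.022387 + 0.042658) = 1/1.0650 = 0.9389

α₁ = 0.939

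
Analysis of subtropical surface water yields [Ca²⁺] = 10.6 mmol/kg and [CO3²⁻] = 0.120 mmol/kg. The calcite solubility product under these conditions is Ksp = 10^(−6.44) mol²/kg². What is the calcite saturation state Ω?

Ksp = 10^(−6.44) = 3.631×10^-7
Ω = [Ca²⁺][CO3²⁻]/Ksp = (10.6×10^-3)(0.120×10^-3) / 3.631×10^-7 = 3.50

Ω = 3.50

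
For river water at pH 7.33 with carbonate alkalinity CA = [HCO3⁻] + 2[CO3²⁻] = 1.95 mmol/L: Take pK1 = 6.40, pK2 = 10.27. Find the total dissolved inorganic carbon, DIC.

DIC = 2.18 mmol/L

CA = [HCO3⁻] + 2[CO3²⁻] = (α₁ + 2α₂)·DIC
At pH 7.33: [H⁺]/K1 = 10^-0.93 = 0.11749, K2/[H⁺] = 10^-2.94 = 0.0011482
α₁ = 1/(1 + 0.11749 + 0.0011482) = 1/1.1186 = 0.8939; α₂ = α₁·K2/[H⁺] = 0.001026
α₁ + 2α₂ = 0.8960
DIC = CA / (α₁ + 2α₂) = 1.95 / 0.8960 = 2.18 mmol/L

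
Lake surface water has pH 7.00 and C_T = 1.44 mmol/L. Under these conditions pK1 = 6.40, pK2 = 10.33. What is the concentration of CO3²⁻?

[CO3²⁻] = 0.538 μmol/L

α₂ = 1 / (1 + [H⁺]/K2 + [H⁺]²/(K1K2)) = 1 / (1 + 10^+3.33 + 10^+2.73)
   = 1 / (1 + 2138.0 + 537.03) = 1/2676.0 = 0.0003737
[CO3²⁻] = α₂ × DIC = 0.0003737 × 1.44 = 0.000538 mmol/L = 0.538 μmol/L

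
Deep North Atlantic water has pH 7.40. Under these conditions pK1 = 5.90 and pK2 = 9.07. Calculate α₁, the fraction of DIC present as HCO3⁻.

α₁ = 0.950

α₁ = 1 / (1 + [H⁺]/K1 + K2/[H⁺]) = 1 / (1 + 10^-1.50 + 10^-1.67)
   = 1 / (1 + 0.031623 + 0.021380) = 1/1.0530 = 0.9497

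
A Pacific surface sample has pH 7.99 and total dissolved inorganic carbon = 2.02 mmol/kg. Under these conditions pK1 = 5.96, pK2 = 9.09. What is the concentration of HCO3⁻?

α₁ = 1 / (1 + [H⁺]/K1 + K2/[H⁺]) = 1 / (1 + 10^-2.03 + 10^-1.10)
   = 1 / (1 + 0.0093325 + 0.079433) = 1/1.0888 = 0.9185
[HCO3⁻] = α₁ × DIC = 0.9185 × 2.02 = 1.86 mmol/kg

[HCO3⁻] = 1.86 mmol/kg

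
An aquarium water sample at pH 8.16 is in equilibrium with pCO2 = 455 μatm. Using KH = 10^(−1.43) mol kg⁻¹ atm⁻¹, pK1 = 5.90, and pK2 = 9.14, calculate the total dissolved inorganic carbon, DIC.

[CO2*] = KH · pCO2 = 10^(−1.43) × 455×10^-6 = 1.690×10^-5 mol/kg
α₀ = 1/(1 + K1/[H⁺] + K1K2/[H⁺]²) = 1/(1 + 10^+2.26 + 10^+1.28) = 0.004950
DIC = [CO2*]/α₀ = 1.690×10^-5 / 0.004950 = 3.42 mmol/kg

DIC = 3.42 mmol/kg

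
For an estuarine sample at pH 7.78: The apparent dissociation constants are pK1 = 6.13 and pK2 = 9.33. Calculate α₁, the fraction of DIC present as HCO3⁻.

α₁ = 1 / (1 + [H⁺]/K1 + K2/[H⁺]) = 1 / (1 + 10^-1.65 + 10^-1.55)
   = 1 / (1 + 0.022387 + 0.028184) = 1/1.0506 = 0.9519

α₁ = 0.952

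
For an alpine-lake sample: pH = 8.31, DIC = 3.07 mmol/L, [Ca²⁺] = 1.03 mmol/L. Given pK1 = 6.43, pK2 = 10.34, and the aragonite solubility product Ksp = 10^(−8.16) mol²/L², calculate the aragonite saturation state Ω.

α₂ = 1 / (1 + [H⁺]/K2 + [H⁺]²/(K1K2)) = 1 / (1 + 10^+2.03 + 10^+0.15)
   = 1 / (1 + 107.15 + 1.4125) = 1/109.56 = 0.009127
[CO3²⁻] = α₂ × DIC = 0.009127 × 3.07 = 0.02802 mmol/L
Ksp = 10^(−8.16) = 6.918×10^-9
Ω = [Ca²⁺][CO3²⁻]/Ksp = (1.03×10^-3)(2.802×10^-5) / 6.918×10^-9 = 4.17

Ω = 4.17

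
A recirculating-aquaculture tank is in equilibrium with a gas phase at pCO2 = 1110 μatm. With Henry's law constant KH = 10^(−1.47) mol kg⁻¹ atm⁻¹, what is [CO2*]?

[CO2*] = 37.6 μmol/kg

KH = 10^(−1.47) = 3.388×10^-2 mol kg⁻¹ atm⁻¹
[CO2*] = KH · pCO2 = 3.388×10^-2 × 1110×10^-6 atm = 3.76×10^-5 mol/kg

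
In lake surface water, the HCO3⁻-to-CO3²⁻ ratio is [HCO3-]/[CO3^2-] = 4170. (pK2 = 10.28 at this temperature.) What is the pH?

From K2 = [H⁺][CO3^2-]/[HCO3-]:  pH = pK2 − log₁₀([HCO3-]/[CO3^2-])
log₁₀(4170) = +3.620
pH = 10.28 − (+3.620) = 6.66

pH = 6.66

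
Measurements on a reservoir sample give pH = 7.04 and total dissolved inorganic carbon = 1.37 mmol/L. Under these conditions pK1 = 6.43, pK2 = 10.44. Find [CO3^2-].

[CO3²⁻] = 0.438 μmol/L

α₂ = 1 / (1 + [H⁺]/K2 + [H⁺]²/(K1K2)) = 1 / (1 + 10^+3.40 + 10^+2.79)
   = 1 / (1 + 2511.9 + 616.60) = 1/3129.5 = 0.0003195
[CO3²⁻] = α₂ × DIC = 0.0003195 × 1.37 = 0.000438 mmol/L = 0.438 μmol/L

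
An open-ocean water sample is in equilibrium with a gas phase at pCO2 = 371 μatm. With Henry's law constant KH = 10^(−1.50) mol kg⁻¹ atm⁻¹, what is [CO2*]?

[CO2*] = 11.7 μmol/kg

KH = 10^(−1.50) = 3.162×10^-2 mol kg⁻¹ atm⁻¹
[CO2*] = KH · pCO2 = 3.162×10^-2 × 371×10^-6 atm = 1.17×10^-5 mol/kg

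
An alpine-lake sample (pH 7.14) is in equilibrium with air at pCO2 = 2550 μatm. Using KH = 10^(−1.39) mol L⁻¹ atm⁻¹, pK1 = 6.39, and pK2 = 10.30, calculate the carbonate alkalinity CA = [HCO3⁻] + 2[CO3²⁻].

[CO2*] = KH · pCO2 = 10^(−1.39) × 2550×10^-6 = 1.039×10^-4 mol/L
α₀ = 1/(1 + K1/[H⁺] + K1K2/[H⁺]²) = 1/(1 + 10^+0.75 + 10^-2.41) = 0.1509
DIC = [CO2*]/α₀ = 1.039×10^-4 / 0.1509 = 0.6885 mmol/L
CA = (α₁ + 2α₂)·DIC = (0.8485 + 2×0.0005870) × 0.6885 = 0.585 mmol/L

CA = 0.585 mmol/L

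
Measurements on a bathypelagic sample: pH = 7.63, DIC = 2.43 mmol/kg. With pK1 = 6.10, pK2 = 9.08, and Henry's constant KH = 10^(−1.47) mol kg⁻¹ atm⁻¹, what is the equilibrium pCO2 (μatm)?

α₀ = 1 / (1 + K1/[H⁺] + K1K2/[H⁺]²) = 1 / (1 + 10^+1.53 + 10^+0.08)
   = 1 / (1 + 33.884 + 1.2023) = 1/36.087 = 0.02771
[CO2*] = α₀ × DIC = 0.02771 × 2.43 = 0.06734 mmol/kg
pCO2 = [CO2*]/KH = 6.734×10^-5 / 3.388×10^-2 = 1990 μatm

pCO2 = 1990 μatm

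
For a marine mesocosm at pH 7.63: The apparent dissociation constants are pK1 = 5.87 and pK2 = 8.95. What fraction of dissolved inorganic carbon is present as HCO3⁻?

α₁ = 1 / (1 + [H⁺]/K1 + K2/[H⁺]) = 1 / (1 + 10^-1.76 + 10^-1.32)
   = 1 / (1 + 0.017378 + 0.047863) = 1/1.0652 = 0.9388

α₁ = 0.939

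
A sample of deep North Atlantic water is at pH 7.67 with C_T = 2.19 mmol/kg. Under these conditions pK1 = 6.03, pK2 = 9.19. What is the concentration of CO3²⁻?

α₂ = 1 / (1 + [H⁺]/K2 + [H⁺]²/(K1K2)) = 1 / (1 + 10^+1.52 + 10^-0.12)
   = 1 / (1 + 33.113 + 0.75858) = 1/34.872 = 0.02868
[CO3²⁻] = α₂ × DIC = 0.02868 × 2.19 = 0.0628 mmol/kg

[CO3²⁻] = 0.0628 mmol/kg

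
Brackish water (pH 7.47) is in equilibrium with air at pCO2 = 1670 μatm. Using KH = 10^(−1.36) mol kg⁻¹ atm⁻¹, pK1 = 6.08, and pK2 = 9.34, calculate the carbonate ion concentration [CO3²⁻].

[CO2*] = KH · pCO2 = 10^(−1.36) × 1670×10^-6 = 7.290×10^-5 mol/kg
α₀ = 1/(1 + K1/[H⁺] + K1K2/[H⁺]²) = 1/(1 + 10^+1.39 + 10^-0.48) = 0.03864
DIC = [CO2*]/α₀ = 7.290×10^-5 / 0.03864 = 1.886 mmol/kg
[CO3²⁻] = α₂·DIC; α₂ = 0.01280, so [CO3²⁻] = 0.01280 × 1.886 = 0.0241 mmol/kg

[CO3²⁻] = 0.0241 mmol/kg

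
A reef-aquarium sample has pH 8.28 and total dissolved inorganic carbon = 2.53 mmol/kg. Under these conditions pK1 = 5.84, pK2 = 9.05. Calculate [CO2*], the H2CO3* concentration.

[CO2*] = 7.83 μmol/kg

α₀ = 1 / (1 + K1/[H⁺] + K1K2/[H⁺]²) = 1 / (1 + 10^+2.44 + 10^+1.67)
   = 1 / (1 + 275.42 + 46.774) = 1/323.20 = 0.003094
[CO2*] = α₀ × DIC = 0.003094 × 2.53 = 0.00783 mmol/kg = 7.83 μmol/kg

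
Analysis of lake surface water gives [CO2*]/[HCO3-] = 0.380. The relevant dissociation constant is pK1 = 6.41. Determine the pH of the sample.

From K1 = [H⁺][HCO3-]/[CO2*]:  pH = pK1 − log₁₀([CO2*]/[HCO3-])
log₁₀(0.380) = -0.420
pH = 6.41 − (-0.420) = 6.83

pH = 6.83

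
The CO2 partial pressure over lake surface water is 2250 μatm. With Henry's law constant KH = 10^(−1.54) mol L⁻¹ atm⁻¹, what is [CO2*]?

[CO2*] = 64.9 μmol/L

KH = 10^(−1.54) = 2.884×10^-2 mol L⁻¹ atm⁻¹
[CO2*] = KH · pCO2 = 2.884×10^-2 × 2250×10^-6 atm = 6.49×10^-5 mol/L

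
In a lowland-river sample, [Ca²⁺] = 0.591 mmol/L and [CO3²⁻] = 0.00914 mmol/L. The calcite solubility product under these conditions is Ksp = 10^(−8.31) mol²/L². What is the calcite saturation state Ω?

Ω = 1.10

Ksp = 10^(−8.31) = 4.898×10^-9
Ω = [Ca²⁺][CO3²⁻]/Ksp = (0.591×10^-3)(0.00914×10^-3) / 4.898×10^-9 = 1.10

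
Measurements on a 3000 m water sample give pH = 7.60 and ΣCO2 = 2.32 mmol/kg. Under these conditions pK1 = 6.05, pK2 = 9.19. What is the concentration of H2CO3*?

[CO2*] = 0.0620 mmol/kg

α₀ = 1 / (1 + K1/[H⁺] + K1K2/[H⁺]²) = 1 / (1 + 10^+1.55 + 10^-0.04)
   = 1 / (1 + 35.481 + 0.91201) = 1/37.393 = 0.02674
[CO2*] = α₀ × DIC = 0.02674 × 2.32 = 0.0620 mmol/kg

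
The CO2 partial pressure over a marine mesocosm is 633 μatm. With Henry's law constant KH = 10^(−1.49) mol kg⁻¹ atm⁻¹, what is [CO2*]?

[CO2*] = 20.5 μmol/kg

KH = 10^(−1.49) = 3.236×10^-2 mol kg⁻¹ atm⁻¹
[CO2*] = KH · pCO2 = 3.236×10^-2 × 633×10^-6 atm = 2.05×10^-5 mol/kg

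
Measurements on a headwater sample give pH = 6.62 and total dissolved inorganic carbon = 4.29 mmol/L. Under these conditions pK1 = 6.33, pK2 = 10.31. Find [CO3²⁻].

[CO3²⁻] = 0.579 μmol/L

α₂ = 1 / (1 + [H⁺]/K2 + [H⁺]²/(K1K2)) = 1 / (1 + 10^+3.69 + 10^+3.40)
   = 1 / (1 + 4897.8 + 2511.9) = 1/7410.7 = 0.0001349
[CO3²⁻] = α₂ × DIC = 0.0001349 × 4.29 = 0.000579 mmol/L = 0.579 μmol/L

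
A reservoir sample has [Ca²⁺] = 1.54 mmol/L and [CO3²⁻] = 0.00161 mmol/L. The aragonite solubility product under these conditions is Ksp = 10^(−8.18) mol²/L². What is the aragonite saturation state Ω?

Ω = 0.375

Ksp = 10^(−8.18) = 6.607×10^-9
Ω = [Ca²⁺][CO3²⁻]/Ksp = (1.54×10^-3)(0.00161×10^-3) / 6.607×10^-9 = 0.375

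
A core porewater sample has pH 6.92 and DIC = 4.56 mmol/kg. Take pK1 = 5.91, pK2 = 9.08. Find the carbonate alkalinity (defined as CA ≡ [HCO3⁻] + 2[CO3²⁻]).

CA = [HCO3⁻] + 2[CO3²⁻] = (α₁ + 2α₂)·DIC
At pH 6.92: [H⁺]/K1 = 10^-1.01 = 0.097724, K2/[H⁺] = 10^-2.16 = 0.0069183
α₁ = 1/(1 + 0.097724 + 0.0069183) = 1/1.1046 = 0.9053; α₂ = α₁·K2/[H⁺] = 0.006263
α₁ + 2α₂ = 0.9178
CA = 0.9178 × 4.56 = 4.19 mmol/kg

CA = 4.19 mmol/kg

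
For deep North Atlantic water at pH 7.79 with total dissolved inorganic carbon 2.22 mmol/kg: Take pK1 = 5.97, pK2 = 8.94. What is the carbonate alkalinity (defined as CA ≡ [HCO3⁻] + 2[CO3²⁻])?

CA = 2.33 mmol/kg

CA = [HCO3⁻] + 2[CO3²⁻] = (α₁ + 2α₂)·DIC
At pH 7.79: [H⁺]/K1 = 10^-1.82 = 0.015136, K2/[H⁺] = 10^-1.15 = 0.070795
α₁ = 1/(1 + 0.015136 + 0.070795) = 1/1.0859 = 0.9209; α₂ = α₁·K2/[H⁺] = 0.06519
α₁ + 2α₂ = 1.0513
CA = 1.0513 × 2.22 = 2.33 mmol/kg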